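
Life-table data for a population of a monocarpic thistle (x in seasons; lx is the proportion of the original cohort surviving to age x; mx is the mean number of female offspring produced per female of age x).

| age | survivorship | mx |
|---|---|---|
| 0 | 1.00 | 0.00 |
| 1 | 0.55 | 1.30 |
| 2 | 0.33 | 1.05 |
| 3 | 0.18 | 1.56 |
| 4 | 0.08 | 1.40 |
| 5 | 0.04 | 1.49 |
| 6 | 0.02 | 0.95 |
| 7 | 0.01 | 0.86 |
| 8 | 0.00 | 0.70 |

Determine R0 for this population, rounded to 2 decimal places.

1.54

lx·mx by age: 0, 0.715, 0.3465, 0.2808, 0.112, 0.0596, 0.019, 0.0086, 0
R0 = Σ lx·mx = 1.5415 → 1.54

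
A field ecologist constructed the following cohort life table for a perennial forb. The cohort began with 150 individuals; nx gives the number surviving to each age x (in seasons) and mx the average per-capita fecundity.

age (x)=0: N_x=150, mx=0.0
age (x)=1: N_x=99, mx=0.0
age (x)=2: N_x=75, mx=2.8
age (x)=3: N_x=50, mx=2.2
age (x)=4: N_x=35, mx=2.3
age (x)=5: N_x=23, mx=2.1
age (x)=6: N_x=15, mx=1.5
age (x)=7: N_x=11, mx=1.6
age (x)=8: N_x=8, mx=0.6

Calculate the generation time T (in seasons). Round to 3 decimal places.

lx = nx/n0 = nx/150: 1, 0.66, 0.5, 0.33333…, 0.23333…, 0.15333…, 0.1, 0.07333…, 0.05333…
lx·mx: 0, 0, 1.4, 0.733333…, 0.536667…, 0.322…, 0.15, 0.117333…, 0.032… → R0 = 3.291333…
x·lx·mx: 0, 0, 2.8, 2.2…, 2.146667…, 1.61…, 0.9, 0.821333…, 0.256… → Σ = 10.734…
T = 10.734… / 3.291333… = 3.261292… → 3.261

3.261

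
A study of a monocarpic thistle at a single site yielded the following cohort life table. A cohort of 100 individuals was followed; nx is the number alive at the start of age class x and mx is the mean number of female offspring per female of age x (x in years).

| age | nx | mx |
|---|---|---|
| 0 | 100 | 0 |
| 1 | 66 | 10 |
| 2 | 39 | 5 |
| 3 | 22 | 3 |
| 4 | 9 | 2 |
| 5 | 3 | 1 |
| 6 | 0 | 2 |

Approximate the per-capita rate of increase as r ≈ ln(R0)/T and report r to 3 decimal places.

1.583

lx = nx/n0 = nx/100: 1, 0.66, 0.39, 0.22, 0.09, 0.03, 0
R0 = Σ lx·mx = 0 + 6.6 + 1.95 + 0.66 + 0.18 + 0.03 + 0 = 9.42
Σ x·lx·mx = 13.35; T = 13.35/9.42 = 1.4172…
r ≈ ln(R0)/T = ln(9.42)/1.4172… = 1.58258… → 1.583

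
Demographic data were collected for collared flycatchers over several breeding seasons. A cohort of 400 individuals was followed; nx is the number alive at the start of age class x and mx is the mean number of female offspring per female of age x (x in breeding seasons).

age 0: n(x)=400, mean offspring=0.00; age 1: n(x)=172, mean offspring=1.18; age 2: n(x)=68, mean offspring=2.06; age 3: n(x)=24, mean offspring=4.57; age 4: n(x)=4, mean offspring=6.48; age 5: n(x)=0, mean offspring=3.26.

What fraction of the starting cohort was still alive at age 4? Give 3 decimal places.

l_4 = n_4/n_0 = 4/400 = 0.01 → 0.010

0.010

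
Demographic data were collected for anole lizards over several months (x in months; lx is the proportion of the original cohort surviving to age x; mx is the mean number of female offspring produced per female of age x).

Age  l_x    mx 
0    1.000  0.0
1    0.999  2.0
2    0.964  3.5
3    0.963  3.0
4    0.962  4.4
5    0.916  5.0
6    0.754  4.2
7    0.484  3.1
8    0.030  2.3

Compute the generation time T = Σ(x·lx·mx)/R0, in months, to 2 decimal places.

lx·mx: 0, 1.998, 3.374, 2.889, 4.2328, 4.58, 3.1668, 1.5004, 0.069 → R0 = 21.81
x·lx·mx: 0, 1.998, 6.748, 8.667, 16.9312, 22.9, 19.0008, 10.5028, 0.552 → Σ = 87.2998
T = 87.2998 / 21.81 = 4.002742… → 4.00

4.00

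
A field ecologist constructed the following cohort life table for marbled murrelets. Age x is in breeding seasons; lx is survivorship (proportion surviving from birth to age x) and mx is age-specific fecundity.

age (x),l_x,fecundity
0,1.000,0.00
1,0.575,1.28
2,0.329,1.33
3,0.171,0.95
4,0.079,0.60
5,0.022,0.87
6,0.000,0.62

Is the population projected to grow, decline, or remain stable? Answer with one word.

R0 = Σ lx·mx = 0 + 0.736 + 0.43757 + 0.16245 + 0.0474 + 0.01914 + 0 = 1.40256
R0 > 1, so the population is growing.

growing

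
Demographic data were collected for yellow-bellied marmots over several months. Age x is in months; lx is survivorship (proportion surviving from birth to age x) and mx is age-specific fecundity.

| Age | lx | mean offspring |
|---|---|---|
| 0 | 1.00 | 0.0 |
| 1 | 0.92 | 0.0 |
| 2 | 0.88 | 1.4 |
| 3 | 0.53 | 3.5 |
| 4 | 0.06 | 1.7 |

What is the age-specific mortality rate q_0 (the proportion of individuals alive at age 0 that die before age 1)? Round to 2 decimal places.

q_0 = (l_0 − l_1) / l_0 = (1 − 0.92) / 1
     = 0.08 / 1 = 0.08 → 0.08

0.08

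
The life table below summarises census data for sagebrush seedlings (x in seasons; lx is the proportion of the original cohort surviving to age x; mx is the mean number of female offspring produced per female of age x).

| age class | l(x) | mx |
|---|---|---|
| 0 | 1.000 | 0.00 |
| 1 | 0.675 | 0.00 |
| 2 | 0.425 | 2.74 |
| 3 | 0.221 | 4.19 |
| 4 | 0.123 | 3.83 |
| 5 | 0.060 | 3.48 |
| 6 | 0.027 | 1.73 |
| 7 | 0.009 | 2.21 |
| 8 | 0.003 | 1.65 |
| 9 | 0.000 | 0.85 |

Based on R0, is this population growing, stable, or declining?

R0 = Σ lx·mx = 0 + 0 + 1.1645 + 0.92599 + 0.47109 + 0.2088 + 0.04671 + 0.01989 + 0.00495 + 0 = 2.84193
R0 > 1, so the population is growing.

growing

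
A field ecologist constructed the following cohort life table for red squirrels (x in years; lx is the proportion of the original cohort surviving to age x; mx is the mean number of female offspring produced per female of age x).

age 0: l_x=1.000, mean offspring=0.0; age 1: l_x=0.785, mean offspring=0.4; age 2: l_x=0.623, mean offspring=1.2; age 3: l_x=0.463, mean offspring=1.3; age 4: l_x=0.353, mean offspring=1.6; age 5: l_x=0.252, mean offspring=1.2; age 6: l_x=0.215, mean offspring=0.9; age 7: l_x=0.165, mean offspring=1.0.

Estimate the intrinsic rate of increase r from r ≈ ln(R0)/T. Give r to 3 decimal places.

0.316

R0 = Σ lx·mx = 0 + 0.314 + 0.7476 + 0.6019 + 0.5648 + 0.3024 + 0.1935 + 0.165 = 2.8892
Σ x·lx·mx = 9.7021; T = 9.7021/2.8892 = 3.35806…
r ≈ ln(R0)/T = ln(2.8892)/3.35806… = 0.31595… → 0.316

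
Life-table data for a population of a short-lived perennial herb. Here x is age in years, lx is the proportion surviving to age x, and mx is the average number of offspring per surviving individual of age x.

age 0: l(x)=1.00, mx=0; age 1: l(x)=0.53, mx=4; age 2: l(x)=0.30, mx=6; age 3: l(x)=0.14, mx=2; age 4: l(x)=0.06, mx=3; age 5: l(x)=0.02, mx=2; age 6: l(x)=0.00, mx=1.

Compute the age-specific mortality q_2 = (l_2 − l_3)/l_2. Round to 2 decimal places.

0.53

q_2 = (l_2 − l_3) / l_2 = (0.3 − 0.14) / 0.3
     = 0.16 / 0.3 = 0.533333… → 0.53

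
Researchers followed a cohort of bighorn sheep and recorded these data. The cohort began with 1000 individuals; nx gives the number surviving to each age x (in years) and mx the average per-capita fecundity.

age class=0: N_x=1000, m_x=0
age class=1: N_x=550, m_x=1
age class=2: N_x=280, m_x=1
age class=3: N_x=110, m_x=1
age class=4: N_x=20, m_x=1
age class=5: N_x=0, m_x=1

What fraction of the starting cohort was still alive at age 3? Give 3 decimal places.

l_3 = n_3/n_0 = 110/1000 = 0.11 → 0.110

0.110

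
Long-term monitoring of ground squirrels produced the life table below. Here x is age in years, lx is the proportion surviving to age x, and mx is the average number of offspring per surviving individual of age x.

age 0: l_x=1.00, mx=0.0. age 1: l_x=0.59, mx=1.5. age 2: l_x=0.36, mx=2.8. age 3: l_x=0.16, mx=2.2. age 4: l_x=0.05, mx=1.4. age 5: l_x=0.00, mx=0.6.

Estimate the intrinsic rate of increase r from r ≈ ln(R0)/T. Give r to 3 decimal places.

R0 = Σ lx·mx = 0 + 0.885 + 1.008 + 0.352 + 0.07 + 0 = 2.315
Σ x·lx·mx = 4.237; T = 4.237/2.315 = 1.83024…
r ≈ ln(R0)/T = ln(2.315)/1.83024… = 0.45863… → 0.459

0.459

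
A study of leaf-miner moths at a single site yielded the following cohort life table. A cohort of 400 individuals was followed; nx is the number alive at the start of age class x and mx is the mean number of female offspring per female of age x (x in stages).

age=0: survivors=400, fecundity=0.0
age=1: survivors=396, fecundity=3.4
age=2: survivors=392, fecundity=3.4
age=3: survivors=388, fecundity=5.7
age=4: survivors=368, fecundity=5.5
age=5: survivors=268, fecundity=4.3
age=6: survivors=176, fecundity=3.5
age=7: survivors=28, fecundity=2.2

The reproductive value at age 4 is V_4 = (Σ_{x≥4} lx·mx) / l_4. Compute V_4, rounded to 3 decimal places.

lx = nx/n0 = nx/400: 1, 0.99, 0.98, 0.97, 0.92, 0.67, 0.44, 0.07
lx·mx for x ≥ 4: 5.06, 2.881, 1.54, 0.154 → sum = 9.635
V_4 = 9.635 / l_4 = 9.635 / 0.92 = 10.472826… → 10.473

10.473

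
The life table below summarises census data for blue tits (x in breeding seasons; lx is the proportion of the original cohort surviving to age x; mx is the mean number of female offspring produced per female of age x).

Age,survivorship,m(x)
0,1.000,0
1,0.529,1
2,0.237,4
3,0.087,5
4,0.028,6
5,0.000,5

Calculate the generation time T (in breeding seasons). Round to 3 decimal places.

lx·mx: 0, 0.529, 0.948, 0.435, 0.168, 0 → R0 = 2.08
x·lx·mx: 0, 0.529, 1.896, 1.305, 0.672, 0 → Σ = 4.402
T = 4.402 / 2.08 = 2.116346… → 2.116

2.116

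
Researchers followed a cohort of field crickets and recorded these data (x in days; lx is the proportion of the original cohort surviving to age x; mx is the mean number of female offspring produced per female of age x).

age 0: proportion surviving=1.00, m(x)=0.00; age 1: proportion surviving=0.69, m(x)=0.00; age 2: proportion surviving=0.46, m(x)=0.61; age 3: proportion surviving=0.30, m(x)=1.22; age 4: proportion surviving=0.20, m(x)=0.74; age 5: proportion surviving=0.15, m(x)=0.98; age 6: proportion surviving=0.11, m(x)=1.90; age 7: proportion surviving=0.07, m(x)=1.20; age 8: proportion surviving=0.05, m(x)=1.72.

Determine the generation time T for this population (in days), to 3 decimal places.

lx·mx: 0, 0, 0.2806, 0.366, 0.148, 0.147, 0.209, 0.084, 0.086 → R0 = 1.3206
x·lx·mx: 0, 0, 0.5612, 1.098, 0.592, 0.735, 1.254, 0.588, 0.688 → Σ = 5.5162
T = 5.5162 / 1.3206 = 4.177041… → 4.177

4.177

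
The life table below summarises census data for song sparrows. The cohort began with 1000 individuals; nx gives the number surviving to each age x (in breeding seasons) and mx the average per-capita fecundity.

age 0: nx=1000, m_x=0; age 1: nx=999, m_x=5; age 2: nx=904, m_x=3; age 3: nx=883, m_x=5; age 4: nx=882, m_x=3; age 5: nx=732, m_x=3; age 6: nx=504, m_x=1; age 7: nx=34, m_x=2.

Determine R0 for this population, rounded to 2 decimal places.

lx = nx/n0 = nx/1000: 1, 0.999, 0.904, 0.883, 0.882, 0.732, 0.504, 0.034
lx·mx by age: 0, 4.995, 2.712, 4.415, 2.646, 2.196, 0.504, 0.068
R0 = Σ lx·mx = 17.536 → 17.54

17.54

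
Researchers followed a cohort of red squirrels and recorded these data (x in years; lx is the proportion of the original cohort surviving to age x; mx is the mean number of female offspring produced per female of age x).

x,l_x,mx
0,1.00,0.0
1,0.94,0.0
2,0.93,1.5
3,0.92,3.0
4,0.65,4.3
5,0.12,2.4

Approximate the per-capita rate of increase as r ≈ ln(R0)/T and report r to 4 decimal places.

0.6047

R0 = Σ lx·mx = 0 + 0 + 1.395 + 2.76 + 2.795 + 0.288 = 7.238
Σ x·lx·mx = 23.69; T = 23.69/7.238 = 3.273…
r ≈ ln(R0)/T = ln(7.238)/3.273… = 0.604749… → 0.6047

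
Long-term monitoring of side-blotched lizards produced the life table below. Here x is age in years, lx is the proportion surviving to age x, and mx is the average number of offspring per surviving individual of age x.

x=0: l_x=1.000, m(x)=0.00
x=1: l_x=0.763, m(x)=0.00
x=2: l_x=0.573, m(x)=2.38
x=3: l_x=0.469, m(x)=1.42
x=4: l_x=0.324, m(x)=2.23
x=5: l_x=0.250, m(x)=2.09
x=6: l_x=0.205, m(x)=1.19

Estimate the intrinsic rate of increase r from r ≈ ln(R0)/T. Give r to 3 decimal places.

0.379

R0 = Σ lx·mx = 0 + 0 + 1.36374 + 0.66598 + 0.72252 + 0.5225 + 0.24395 = 3.51869
Σ x·lx·mx = 11.6917; T = 11.6917/3.51869 = 3.32274…
r ≈ ln(R0)/T = ln(3.51869)/3.32274… = 0.37863… → 0.379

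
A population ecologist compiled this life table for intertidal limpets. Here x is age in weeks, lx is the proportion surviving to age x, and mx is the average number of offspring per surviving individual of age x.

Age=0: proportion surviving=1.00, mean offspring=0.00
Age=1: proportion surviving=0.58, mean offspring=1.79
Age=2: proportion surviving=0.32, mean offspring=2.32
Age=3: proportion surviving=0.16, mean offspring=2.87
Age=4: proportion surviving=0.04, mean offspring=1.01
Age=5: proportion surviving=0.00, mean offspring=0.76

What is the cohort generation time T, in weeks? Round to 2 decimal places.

1.78

lx·mx: 0, 1.0382, 0.7424, 0.4592, 0.0404, 0 → R0 = 2.2802
x·lx·mx: 0, 1.0382, 1.4848, 1.3776, 0.1616, 0 → Σ = 4.0622
T = 4.0622 / 2.2802 = 1.78151… → 1.78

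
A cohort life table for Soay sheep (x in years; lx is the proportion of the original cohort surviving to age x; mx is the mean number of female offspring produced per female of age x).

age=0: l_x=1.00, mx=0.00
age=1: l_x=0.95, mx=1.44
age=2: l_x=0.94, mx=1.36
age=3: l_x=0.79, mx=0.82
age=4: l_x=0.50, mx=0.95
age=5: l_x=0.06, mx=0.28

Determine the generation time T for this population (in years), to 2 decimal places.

2.07

lx·mx: 0, 1.368, 1.2784, 0.6478, 0.475, 0.0168 → R0 = 3.786
x·lx·mx: 0, 1.368, 2.5568, 1.9434, 1.9, 0.084 → Σ = 7.8522
T = 7.8522 / 3.786 = 2.07401… → 2.07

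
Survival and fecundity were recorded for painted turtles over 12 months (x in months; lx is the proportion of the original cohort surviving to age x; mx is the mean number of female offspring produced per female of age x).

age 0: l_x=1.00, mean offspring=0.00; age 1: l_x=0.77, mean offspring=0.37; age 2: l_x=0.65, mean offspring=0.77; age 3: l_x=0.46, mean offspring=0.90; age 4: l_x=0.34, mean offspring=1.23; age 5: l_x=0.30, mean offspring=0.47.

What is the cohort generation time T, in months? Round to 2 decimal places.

2.79

lx·mx: 0, 0.2849, 0.5005, 0.414, 0.4182, 0.141 → R0 = 1.7586
x·lx·mx: 0, 0.2849, 1.001, 1.242, 1.6728, 0.705 → Σ = 4.9057
T = 4.9057 / 1.7586 = 2.789549… → 2.79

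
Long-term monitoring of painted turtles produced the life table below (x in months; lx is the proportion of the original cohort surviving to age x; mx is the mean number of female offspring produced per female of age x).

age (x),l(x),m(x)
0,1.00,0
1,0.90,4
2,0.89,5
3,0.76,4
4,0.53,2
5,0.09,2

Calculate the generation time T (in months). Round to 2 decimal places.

2.17

lx·mx: 0, 3.6, 4.45, 3.04, 1.06, 0.18 → R0 = 12.33
x·lx·mx: 0, 3.6, 8.9, 9.12, 4.24, 0.9 → Σ = 26.76
T = 26.76 / 12.33 = 2.170316… → 2.17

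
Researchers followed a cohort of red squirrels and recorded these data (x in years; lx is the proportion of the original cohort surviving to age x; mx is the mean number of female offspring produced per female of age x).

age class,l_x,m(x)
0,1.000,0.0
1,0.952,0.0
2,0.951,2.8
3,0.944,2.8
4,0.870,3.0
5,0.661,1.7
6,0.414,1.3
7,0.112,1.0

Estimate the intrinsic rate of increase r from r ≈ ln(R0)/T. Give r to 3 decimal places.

R0 = Σ lx·mx = 0 + 0 + 2.6628 + 2.6432 + 2.61 + 1.1237 + 0.5382 + 0.112 = 9.6899
Σ x·lx·mx = 33.3269; T = 33.3269/9.6899 = 3.43934…
r ≈ ln(R0)/T = ln(9.6899)/3.43934… = 0.66032… → 0.660

0.660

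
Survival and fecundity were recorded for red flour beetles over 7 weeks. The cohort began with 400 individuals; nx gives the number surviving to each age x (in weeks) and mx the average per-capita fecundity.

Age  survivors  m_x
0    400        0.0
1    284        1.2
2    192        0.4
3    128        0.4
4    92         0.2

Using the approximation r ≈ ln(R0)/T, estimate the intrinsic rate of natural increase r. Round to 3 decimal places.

0.133

lx = nx/n0 = nx/400: 1, 0.71, 0.48, 0.32, 0.23
R0 = Σ lx·mx = 0 + 0.852 + 0.192 + 0.128 + 0.046 = 1.218
Σ x·lx·mx = 1.804; T = 1.804/1.218 = 1.48112…
r ≈ ln(R0)/T = ln(1.218)/1.48112… = 0.13315… → 0.133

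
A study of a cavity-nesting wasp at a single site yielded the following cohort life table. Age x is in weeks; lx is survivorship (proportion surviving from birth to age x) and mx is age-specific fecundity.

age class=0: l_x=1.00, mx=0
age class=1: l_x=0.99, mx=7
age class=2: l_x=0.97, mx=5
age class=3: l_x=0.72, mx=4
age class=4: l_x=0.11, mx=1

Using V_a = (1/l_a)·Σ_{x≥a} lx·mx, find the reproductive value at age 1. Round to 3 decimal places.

14.919

lx·mx for x ≥ 1: 6.93, 4.85, 2.88, 0.11 → sum = 14.77
V_1 = 14.77 / l_1 = 14.77 / 0.99 = 14.919192… → 14.919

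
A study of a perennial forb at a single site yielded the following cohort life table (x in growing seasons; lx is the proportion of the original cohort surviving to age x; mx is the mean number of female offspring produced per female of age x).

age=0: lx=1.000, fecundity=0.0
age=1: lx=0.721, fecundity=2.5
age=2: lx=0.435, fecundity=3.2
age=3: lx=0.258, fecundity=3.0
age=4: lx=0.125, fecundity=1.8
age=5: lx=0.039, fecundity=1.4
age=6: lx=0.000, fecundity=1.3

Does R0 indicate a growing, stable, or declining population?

R0 = Σ lx·mx = 0 + 1.8025 + 1.392 + 0.774 + 0.225 + 0.0546 + 0 = 4.2481
R0 > 1, so the population is growing.

growing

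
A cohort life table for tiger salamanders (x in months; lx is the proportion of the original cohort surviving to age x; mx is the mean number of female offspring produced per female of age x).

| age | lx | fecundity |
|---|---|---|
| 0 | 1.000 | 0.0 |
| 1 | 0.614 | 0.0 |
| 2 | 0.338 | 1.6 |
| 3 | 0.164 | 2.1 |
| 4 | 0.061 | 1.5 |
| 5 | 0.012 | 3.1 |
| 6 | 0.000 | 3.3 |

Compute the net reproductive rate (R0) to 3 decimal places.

lx·mx by age: 0, 0, 0.5408, 0.3444, 0.0915, 0.0372, 0
R0 = Σ lx·mx = 1.0139 → 1.014

1.014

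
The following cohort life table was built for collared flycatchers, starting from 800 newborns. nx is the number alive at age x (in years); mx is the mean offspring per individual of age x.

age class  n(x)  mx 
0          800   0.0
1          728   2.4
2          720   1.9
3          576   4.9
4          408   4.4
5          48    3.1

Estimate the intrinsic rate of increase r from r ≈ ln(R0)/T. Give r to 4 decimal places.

lx = nx/n0 = nx/800: 1, 0.91, 0.9, 0.72, 0.51, 0.06
R0 = Σ lx·mx = 0 + 2.184 + 1.71 + 3.528 + 2.244 + 0.186 = 9.852
Σ x·lx·mx = 26.094; T = 26.094/9.852 = 2.6486…
r ≈ ln(R0)/T = ln(9.852)/2.6486… = 0.86373… → 0.8637

0.8637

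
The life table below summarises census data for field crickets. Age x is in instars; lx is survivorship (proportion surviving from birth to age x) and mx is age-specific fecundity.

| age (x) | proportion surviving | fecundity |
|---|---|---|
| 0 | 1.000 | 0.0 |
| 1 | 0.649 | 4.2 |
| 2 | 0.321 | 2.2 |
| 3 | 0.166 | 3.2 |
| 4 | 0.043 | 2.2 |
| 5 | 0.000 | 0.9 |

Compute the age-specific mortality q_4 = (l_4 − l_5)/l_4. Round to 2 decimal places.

q_4 = (l_4 − l_5) / l_4 = (0.043 − 0) / 0.043
     = 0.043 / 0.043 = 1 → 1.00

1.00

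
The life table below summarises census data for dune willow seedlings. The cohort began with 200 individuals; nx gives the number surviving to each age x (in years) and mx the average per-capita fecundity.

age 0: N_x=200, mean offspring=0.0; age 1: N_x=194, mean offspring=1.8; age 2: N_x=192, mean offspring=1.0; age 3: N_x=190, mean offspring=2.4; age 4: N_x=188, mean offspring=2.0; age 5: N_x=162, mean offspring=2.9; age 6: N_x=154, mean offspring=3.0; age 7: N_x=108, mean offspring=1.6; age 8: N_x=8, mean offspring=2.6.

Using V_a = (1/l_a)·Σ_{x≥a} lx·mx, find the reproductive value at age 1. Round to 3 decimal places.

lx = nx/n0 = nx/200: 1, 0.97, 0.96, 0.95, 0.94, 0.81, 0.77, 0.54, 0.04
lx·mx for x ≥ 1: 1.746, 0.96, 2.28, 1.88, 2.349, 2.31, 0.864, 0.104 → sum = 12.493
V_1 = 12.493 / l_1 = 12.493 / 0.97 = 12.879381… → 12.879

12.879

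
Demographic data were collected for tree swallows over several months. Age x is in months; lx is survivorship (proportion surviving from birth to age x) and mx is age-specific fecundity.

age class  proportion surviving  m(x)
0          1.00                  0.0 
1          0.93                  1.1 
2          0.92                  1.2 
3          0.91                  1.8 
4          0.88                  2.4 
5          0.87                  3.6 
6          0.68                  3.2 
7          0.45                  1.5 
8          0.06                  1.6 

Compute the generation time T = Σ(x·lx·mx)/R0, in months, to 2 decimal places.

lx·mx: 0, 1.023, 1.104, 1.638, 2.112, 3.132, 2.176, 0.675, 0.096 → R0 = 11.956
x·lx·mx: 0, 1.023, 2.208, 4.914, 8.448, 15.66, 13.056, 4.725, 0.768 → Σ = 50.802
T = 50.802 / 11.956 = 4.24908… → 4.25

4.25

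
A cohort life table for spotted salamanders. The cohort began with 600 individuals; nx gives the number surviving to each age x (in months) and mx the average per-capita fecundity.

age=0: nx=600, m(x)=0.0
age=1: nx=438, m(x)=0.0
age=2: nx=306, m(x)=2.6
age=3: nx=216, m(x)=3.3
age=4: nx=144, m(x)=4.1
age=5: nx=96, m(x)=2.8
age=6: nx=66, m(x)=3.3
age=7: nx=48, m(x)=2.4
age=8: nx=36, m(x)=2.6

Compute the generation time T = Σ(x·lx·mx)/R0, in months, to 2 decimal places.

3.69

lx = nx/n0 = nx/600: 1, 0.73, 0.51, 0.36, 0.24, 0.16, 0.11, 0.08, 0.06
lx·mx: 0, 0, 1.326, 1.188, 0.984, 0.448, 0.363, 0.192, 0.156 → R0 = 4.657
x·lx·mx: 0, 0, 2.652, 3.564, 3.936, 2.24, 2.178, 1.344, 1.248 → Σ = 17.162
T = 17.162 / 4.657 = 3.685205… → 3.69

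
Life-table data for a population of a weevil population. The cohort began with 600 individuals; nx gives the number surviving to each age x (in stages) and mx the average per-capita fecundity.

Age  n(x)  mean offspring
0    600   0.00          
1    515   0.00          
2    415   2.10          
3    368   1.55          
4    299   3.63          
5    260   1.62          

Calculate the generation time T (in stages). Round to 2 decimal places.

lx = nx/n0 = nx/600: 1, 0.85833…, 0.69167…, 0.61333…, 0.49833…, 0.43333…
lx·mx: 0, 0, 1.4525…, 0.950667…, 1.80895…, 0.702… → R0 = 4.914117…
x·lx·mx: 0, 0, 2.905…, 2.852…, 7.2358…, 3.51… → Σ = 16.5028…
T = 16.5028… / 4.914117… = 3.358243… → 3.36

3.36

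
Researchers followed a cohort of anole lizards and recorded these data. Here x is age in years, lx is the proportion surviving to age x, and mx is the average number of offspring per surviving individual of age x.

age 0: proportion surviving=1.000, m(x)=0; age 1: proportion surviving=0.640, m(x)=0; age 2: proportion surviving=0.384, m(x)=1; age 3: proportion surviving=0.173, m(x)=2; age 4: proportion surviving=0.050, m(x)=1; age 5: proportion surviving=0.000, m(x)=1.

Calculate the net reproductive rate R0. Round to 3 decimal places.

lx·mx by age: 0, 0, 0.384, 0.346, 0.05, 0
R0 = Σ lx·mx = 0.78 → 0.780

0.780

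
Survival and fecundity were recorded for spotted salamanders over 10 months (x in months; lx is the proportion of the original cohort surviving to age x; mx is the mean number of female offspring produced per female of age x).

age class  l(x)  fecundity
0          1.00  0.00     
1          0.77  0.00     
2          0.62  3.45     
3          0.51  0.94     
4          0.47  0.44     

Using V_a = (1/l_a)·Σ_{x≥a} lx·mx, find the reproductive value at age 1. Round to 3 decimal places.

lx·mx for x ≥ 1: 0, 2.139, 0.4794, 0.2068 → sum = 2.8252
V_1 = 2.8252 / l_1 = 2.8252 / 0.77 = 3.669091… → 3.669

3.669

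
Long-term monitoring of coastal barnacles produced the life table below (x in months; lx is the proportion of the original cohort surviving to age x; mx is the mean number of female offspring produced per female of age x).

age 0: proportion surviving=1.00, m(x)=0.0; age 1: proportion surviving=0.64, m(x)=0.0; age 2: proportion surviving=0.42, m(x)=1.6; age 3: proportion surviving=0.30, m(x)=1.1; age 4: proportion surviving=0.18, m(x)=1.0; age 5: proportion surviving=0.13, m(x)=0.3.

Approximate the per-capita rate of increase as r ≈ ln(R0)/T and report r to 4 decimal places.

0.0750

R0 = Σ lx·mx = 0 + 0 + 0.672 + 0.33 + 0.18 + 0.039 = 1.221
Σ x·lx·mx = 3.249; T = 3.249/1.221 = 2.66093…
r ≈ ln(R0)/T = ln(1.221)/2.66093… = 0.075038… → 0.0750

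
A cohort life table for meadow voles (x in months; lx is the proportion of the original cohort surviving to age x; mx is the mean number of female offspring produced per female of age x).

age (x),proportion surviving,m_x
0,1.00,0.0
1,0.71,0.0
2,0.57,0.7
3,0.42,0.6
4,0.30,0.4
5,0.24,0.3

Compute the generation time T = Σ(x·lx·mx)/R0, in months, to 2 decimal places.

lx·mx: 0, 0, 0.399, 0.252, 0.12, 0.072 → R0 = 0.843
x·lx·mx: 0, 0, 0.798, 0.756, 0.48, 0.36 → Σ = 2.394
T = 2.394 / 0.843 = 2.839858… → 2.84

2.84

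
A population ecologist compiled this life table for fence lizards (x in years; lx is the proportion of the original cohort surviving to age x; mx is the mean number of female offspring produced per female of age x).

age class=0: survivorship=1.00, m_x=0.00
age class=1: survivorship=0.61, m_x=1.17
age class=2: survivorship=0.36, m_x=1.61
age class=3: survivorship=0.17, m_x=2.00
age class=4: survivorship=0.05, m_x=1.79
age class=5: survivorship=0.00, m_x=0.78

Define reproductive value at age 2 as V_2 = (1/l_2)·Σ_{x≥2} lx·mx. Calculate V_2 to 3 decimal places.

2.803

lx·mx for x ≥ 2: 0.5796, 0.34, 0.0895, 0 → sum = 1.0091
V_2 = 1.0091 / l_2 = 1.0091 / 0.36 = 2.803056… → 2.803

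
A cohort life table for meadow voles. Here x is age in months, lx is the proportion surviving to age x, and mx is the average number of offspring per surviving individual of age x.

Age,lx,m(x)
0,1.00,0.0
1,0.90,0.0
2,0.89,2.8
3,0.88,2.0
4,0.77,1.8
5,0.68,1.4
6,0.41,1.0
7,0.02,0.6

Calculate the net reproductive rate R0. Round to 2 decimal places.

lx·mx by age: 0, 0, 2.492, 1.76, 1.386, 0.952, 0.41, 0.012
R0 = Σ lx·mx = 7.012 → 7.01

7.01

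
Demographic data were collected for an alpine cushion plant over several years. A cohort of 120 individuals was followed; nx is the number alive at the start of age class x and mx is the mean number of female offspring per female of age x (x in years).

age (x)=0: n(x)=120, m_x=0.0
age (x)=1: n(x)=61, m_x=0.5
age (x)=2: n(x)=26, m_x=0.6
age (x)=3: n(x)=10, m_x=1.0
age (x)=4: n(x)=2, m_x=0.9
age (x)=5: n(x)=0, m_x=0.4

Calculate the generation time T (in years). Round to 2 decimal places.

lx = nx/n0 = nx/120: 1, 0.50833…, 0.21667…, 0.08333…, 0.01667…, 0
lx·mx: 0, 0.254167…, 0.13…, 0.083333…, 0.015…, 0 → R0 = 0.4825…
x·lx·mx: 0, 0.254167…, 0.26…, 0.25…, 0.06…, 0 → Σ = 0.824167…
T = 0.824167… / 0.4825… = 1.708117… → 1.71

1.71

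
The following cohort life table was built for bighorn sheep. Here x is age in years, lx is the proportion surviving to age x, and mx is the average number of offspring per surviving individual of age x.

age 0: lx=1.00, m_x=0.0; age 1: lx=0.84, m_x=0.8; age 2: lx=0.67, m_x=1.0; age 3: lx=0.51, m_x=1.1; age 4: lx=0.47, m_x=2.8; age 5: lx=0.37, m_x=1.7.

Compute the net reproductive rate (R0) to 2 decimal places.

3.85

lx·mx by age: 0, 0.672, 0.67, 0.561, 1.316, 0.629
R0 = Σ lx·mx = 3.848 → 3.85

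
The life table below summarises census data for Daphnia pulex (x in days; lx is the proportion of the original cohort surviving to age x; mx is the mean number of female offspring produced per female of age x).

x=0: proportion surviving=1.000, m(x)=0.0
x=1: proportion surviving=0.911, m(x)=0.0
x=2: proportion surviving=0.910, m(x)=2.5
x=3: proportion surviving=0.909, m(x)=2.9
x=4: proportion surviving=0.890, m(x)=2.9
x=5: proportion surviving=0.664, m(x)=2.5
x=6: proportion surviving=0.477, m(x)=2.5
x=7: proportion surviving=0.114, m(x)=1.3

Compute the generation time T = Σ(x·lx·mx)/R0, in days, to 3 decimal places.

lx·mx: 0, 0, 2.275, 2.6361, 2.581, 1.66, 1.1925, 0.1482 → R0 = 10.4928
x·lx·mx: 0, 0, 4.55, 7.9083, 10.324, 8.3, 7.155, 1.0374 → Σ = 39.2747
T = 39.2747 / 10.4928 = 3.743014… → 3.743

3.743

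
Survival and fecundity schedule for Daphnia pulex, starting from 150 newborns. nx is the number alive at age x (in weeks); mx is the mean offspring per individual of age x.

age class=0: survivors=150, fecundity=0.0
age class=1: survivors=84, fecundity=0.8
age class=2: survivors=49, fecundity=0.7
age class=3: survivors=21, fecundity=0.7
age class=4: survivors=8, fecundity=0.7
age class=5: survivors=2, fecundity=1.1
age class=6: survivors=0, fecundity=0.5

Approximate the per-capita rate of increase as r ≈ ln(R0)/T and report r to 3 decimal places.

lx = nx/n0 = nx/150: 1, 0.56, 0.32667…, 0.14, 0.05333…, 0.01333…, 0
R0 = Σ lx·mx = 0 + 0.448 + 0.22867… + 0.098 + 0.03733… + 0.01467… + 0 = 0.826667…
Σ x·lx·mx = 1.422…; T = 1.422…/0.826667… = 1.72016…
r ≈ ln(R0)/T = ln(0.826667…)/1.72016… = -0.11066… → -0.111

-0.111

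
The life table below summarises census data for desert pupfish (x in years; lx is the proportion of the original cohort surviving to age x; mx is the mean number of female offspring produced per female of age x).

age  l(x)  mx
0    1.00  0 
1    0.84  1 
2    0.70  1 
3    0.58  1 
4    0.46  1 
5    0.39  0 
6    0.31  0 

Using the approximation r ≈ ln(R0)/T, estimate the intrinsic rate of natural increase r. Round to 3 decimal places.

R0 = Σ lx·mx = 0 + 0.84 + 0.7 + 0.58 + 0.46 + 0 + 0 = 2.58
Σ x·lx·mx = 5.82; T = 5.82/2.58 = 2.25581…
r ≈ ln(R0)/T = ln(2.58)/2.25581… = 0.42015… → 0.420

0.420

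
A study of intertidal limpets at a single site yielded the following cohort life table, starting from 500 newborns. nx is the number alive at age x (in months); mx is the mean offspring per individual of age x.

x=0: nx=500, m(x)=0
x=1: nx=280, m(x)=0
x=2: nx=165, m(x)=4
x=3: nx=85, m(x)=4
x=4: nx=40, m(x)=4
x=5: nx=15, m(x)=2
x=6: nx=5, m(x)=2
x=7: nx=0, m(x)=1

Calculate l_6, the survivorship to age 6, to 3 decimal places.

l_6 = n_6/n_0 = 5/500 = 0.01 → 0.010

0.010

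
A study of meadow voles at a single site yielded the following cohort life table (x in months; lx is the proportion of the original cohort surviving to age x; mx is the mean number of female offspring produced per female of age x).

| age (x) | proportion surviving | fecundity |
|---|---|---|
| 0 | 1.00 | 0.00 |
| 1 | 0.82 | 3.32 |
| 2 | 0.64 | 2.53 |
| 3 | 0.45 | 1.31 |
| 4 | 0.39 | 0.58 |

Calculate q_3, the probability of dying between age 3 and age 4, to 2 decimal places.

0.13

q_3 = (l_3 − l_4) / l_3 = (0.45 − 0.39) / 0.45
     = 0.06 / 0.45 = 0.133333… → 0.13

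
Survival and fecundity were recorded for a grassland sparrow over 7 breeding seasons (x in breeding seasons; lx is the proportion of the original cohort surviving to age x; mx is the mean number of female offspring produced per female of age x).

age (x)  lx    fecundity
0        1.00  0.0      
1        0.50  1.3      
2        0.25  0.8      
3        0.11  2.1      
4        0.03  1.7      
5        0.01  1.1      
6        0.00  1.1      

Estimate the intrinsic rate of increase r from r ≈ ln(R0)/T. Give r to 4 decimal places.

R0 = Σ lx·mx = 0 + 0.65 + 0.2 + 0.231 + 0.051 + 0.011 + 0 = 1.143
Σ x·lx·mx = 2.002; T = 2.002/1.143 = 1.75153…
r ≈ ln(R0)/T = ln(1.143)/1.75153… = 0.076308… → 0.0763

0.0763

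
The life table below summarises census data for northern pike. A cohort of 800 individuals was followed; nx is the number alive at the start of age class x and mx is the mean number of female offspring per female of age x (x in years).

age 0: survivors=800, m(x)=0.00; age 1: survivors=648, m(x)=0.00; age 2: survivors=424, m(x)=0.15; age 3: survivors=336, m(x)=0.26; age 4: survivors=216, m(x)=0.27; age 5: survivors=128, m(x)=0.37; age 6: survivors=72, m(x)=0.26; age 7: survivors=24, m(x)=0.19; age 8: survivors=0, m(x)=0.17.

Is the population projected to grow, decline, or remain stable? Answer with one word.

lx = nx/n0 = nx/800: 1, 0.81, 0.53, 0.42, 0.27, 0.16, 0.09, 0.03, 0
R0 = Σ lx·mx = 0 + 0 + 0.0795 + 0.1092 + 0.0729 + 0.0592 + 0.0234 + 0.0057 + 0 = 0.3499
R0 < 1, so the population is declining.

declining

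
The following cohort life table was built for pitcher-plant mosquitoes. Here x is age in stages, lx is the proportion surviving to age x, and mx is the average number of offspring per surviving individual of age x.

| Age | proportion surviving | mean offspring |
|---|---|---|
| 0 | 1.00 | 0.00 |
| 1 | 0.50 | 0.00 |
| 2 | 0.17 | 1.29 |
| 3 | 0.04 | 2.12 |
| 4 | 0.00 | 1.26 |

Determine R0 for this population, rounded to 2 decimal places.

0.30

lx·mx by age: 0, 0, 0.2193, 0.0848, 0
R0 = Σ lx·mx = 0.3041 → 0.30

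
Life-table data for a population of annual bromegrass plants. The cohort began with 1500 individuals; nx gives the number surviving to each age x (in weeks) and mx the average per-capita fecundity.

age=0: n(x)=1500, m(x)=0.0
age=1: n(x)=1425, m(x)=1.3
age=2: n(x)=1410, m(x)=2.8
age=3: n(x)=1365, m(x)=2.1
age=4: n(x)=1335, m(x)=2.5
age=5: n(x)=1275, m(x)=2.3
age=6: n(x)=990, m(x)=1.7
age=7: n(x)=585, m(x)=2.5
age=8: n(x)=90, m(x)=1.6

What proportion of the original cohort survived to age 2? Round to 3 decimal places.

l_2 = n_2/n_0 = 1410/1500 = 0.94 → 0.940

0.940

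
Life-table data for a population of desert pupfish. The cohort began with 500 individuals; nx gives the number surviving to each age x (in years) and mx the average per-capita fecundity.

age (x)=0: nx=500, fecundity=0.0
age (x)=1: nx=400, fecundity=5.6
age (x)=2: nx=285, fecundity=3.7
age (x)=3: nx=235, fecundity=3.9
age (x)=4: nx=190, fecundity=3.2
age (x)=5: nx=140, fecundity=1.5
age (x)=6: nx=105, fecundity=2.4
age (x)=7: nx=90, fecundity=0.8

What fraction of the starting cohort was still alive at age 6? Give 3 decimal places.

0.210

l_6 = n_6/n_0 = 105/500 = 0.21 → 0.210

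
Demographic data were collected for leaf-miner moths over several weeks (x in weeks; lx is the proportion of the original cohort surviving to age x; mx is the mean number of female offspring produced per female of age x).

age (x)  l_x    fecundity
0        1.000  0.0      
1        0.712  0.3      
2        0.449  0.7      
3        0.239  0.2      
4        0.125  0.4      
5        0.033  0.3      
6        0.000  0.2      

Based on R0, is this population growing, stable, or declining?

declining

R0 = Σ lx·mx = 0 + 0.2136 + 0.3143 + 0.0478 + 0.05 + 0.0099 + 0 = 0.6356
R0 < 1, so the population is declining.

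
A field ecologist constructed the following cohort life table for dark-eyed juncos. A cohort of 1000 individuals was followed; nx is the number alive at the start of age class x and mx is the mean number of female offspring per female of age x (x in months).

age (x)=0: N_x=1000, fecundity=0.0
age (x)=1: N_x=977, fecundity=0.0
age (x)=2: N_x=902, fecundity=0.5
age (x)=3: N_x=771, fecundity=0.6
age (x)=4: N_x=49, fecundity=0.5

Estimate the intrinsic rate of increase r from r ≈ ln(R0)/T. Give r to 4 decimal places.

lx = nx/n0 = nx/1000: 1, 0.977, 0.902, 0.771, 0.049
R0 = Σ lx·mx = 0 + 0 + 0.451 + 0.4626 + 0.0245 = 0.9381
Σ x·lx·mx = 2.3878; T = 2.3878/0.9381 = 2.54536…
r ≈ ln(R0)/T = ln(0.9381)/2.54536… = -0.025104… → -0.0251

-0.0251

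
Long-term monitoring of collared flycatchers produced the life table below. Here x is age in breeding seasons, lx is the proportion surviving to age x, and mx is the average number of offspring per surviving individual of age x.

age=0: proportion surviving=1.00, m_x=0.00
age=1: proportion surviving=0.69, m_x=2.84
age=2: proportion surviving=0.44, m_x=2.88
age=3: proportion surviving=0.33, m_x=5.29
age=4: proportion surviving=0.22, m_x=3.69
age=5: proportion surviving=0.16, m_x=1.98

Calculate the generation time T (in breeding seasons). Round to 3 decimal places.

2.387

lx·mx: 0, 1.9596, 1.2672, 1.7457, 0.8118, 0.3168 → R0 = 6.1011
x·lx·mx: 0, 1.9596, 2.5344, 5.2371, 3.2472, 1.584 → Σ = 14.5623
T = 14.5623 / 6.1011 = 2.386832… → 2.387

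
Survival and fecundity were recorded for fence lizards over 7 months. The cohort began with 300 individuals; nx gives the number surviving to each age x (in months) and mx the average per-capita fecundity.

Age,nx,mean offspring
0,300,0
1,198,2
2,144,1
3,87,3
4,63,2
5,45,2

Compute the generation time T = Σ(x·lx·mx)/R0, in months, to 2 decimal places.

lx = nx/n0 = nx/300: 1, 0.66, 0.48, 0.29, 0.21, 0.15
lx·mx: 0, 1.32, 0.48, 0.87, 0.42, 0.3 → R0 = 3.39
x·lx·mx: 0, 1.32, 0.96, 2.61, 1.68, 1.5 → Σ = 8.07
T = 8.07 / 3.39 = 2.380531… → 2.38

2.38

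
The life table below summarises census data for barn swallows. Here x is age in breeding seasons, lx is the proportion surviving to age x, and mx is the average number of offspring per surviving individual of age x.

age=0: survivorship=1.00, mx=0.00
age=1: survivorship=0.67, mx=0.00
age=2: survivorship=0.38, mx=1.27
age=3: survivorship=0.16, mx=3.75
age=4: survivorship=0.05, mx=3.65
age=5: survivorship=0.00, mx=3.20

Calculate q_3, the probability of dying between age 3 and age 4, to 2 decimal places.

q_3 = (l_3 − l_4) / l_3 = (0.16 − 0.05) / 0.16
     = 0.11 / 0.16 = 0.6875 → 0.69

0.69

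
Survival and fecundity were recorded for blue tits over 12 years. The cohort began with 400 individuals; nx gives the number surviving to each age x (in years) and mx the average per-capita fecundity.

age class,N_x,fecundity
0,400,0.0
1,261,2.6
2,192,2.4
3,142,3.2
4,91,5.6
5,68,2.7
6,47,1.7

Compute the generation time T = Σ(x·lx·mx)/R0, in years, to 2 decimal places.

2.70

lx = nx/n0 = nx/400: 1, 0.6525, 0.48, 0.355, 0.2275, 0.17, 0.1175
lx·mx: 0, 1.6965, 1.152, 1.136, 1.274, 0.459, 0.19975 → R0 = 5.91725
x·lx·mx: 0, 1.6965, 2.304, 3.408, 5.096, 2.295, 1.1985 → Σ = 15.998
T = 15.998 / 5.91725 = 2.703621… → 2.70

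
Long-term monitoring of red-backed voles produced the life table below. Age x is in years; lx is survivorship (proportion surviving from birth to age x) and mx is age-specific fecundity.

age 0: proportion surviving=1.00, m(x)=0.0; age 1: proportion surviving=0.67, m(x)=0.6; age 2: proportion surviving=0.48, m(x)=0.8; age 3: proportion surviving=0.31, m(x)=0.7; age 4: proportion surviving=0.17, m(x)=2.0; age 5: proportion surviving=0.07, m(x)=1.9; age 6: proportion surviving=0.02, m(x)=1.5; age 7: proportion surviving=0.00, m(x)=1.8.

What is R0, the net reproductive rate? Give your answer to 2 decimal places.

1.51

lx·mx by age: 0, 0.402, 0.384, 0.217, 0.34, 0.133, 0.03, 0
R0 = Σ lx·mx = 1.506 → 1.51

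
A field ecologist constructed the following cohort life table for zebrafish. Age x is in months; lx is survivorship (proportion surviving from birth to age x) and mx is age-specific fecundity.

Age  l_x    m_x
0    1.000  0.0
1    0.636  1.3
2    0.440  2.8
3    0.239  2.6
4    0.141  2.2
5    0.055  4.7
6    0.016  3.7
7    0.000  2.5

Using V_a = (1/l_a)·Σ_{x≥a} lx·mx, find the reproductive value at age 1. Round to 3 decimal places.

5.201

lx·mx for x ≥ 1: 0.8268, 1.232, 0.6214, 0.3102, 0.2585, 0.0592, 0 → sum = 3.3081
V_1 = 3.3081 / l_1 = 3.3081 / 0.636 = 5.201415… → 5.201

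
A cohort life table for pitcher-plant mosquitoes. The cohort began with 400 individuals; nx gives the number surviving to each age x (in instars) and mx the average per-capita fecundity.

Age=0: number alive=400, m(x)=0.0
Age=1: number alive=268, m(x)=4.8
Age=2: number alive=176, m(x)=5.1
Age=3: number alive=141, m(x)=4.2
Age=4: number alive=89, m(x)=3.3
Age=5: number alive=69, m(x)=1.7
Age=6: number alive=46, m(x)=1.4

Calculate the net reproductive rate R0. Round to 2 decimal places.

8.13

lx = nx/n0 = nx/400: 1, 0.67, 0.44, 0.3525, 0.2225, 0.1725, 0.115
lx·mx by age: 0, 3.216, 2.244, 1.4805, 0.73425, 0.29325, 0.161
R0 = Σ lx·mx = 8.129 → 8.13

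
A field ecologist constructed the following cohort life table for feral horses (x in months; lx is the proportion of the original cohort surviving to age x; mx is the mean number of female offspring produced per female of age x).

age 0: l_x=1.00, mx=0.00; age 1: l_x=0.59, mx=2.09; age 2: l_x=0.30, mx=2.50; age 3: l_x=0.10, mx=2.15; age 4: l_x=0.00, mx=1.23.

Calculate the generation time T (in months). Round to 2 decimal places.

1.54

lx·mx: 0, 1.2331, 0.75, 0.215, 0 → R0 = 2.1981
x·lx·mx: 0, 1.2331, 1.5, 0.645, 0 → Σ = 3.3781
T = 3.3781 / 2.1981 = 1.536827… → 1.54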